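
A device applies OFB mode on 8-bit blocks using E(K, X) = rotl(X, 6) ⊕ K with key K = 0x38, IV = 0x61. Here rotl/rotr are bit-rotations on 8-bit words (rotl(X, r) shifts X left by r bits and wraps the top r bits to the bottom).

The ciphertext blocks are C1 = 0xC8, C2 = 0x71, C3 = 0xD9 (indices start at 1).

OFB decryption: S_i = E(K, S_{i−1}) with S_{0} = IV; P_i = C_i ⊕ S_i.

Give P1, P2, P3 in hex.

P1: S = E(K, 0x61) = 0x60; 0xC8 ⊕ 0x60 = 0xA8.
P2: S = E(K, 0x60) = 0x20; 0x71 ⊕ 0x20 = 0x51.
P3: S = E(K, 0x20) = 0x30; 0xD9 ⊕ 0x30 = 0xE9.

P1 = 0xA8, P2 = 0x51, P3 = 0xE9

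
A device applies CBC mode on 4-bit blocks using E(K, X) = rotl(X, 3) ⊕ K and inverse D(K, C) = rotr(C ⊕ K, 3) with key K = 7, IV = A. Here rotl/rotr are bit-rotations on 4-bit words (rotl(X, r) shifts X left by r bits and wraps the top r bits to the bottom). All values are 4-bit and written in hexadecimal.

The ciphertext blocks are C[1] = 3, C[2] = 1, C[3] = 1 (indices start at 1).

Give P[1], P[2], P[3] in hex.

CBC decryption: P_i = D(K, C_i) ⊕ C_{i−1}, with C_{0} = IV.
P[1]: D(K, 3) = 8; 8 ⊕ A = 2.
P[2]: D(K, 1) = C; C ⊕ 3 = F.
P[3]: D(K, 1) = C; C ⊕ 1 = D.

P[1] = 2, P[2] = F, P[3] = D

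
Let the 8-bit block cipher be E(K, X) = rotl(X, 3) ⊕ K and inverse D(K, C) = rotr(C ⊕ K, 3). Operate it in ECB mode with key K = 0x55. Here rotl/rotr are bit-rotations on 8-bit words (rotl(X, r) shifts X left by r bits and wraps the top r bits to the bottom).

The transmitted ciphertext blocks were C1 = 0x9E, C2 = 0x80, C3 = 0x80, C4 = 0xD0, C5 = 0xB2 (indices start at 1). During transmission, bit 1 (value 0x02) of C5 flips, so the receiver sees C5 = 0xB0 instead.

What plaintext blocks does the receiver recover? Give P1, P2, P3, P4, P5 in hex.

P1 = 0x79, P2 = 0xBA, P3 = 0xBA, P4 = 0xB0, P5 = 0xBC

ECB decryption: P_i = D(K, C_i).
Only C5 changed, to 0xB0. In ECB, a change in C_i affects only P_i. Decrypting the received ciphertext:
P1: D(K, 0x9E) = 0x79.
P2: D(K, 0x80) = 0xBA.
P3: D(K, 0x80) = 0xBA.
P4: D(K, 0xD0) = 0xB0.
P5: D(K, 0xB0) = 0xBC.
Blocks that differ from the original plaintext: P5.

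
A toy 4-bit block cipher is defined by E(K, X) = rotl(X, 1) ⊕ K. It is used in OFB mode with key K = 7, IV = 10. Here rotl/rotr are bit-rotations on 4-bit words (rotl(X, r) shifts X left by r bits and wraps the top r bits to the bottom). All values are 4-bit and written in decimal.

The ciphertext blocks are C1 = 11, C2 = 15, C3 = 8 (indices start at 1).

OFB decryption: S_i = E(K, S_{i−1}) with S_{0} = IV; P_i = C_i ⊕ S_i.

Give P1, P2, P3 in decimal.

P1: S = E(K, 10) = 2; 11 ⊕ 2 = 9.
P2: S = E(K, 2) = 3; 15 ⊕ 3 = 12.
P3: S = E(K, 3) = 1; 8 ⊕ 1 = 9.

P1 = 9, P2 = 12, P3 = 9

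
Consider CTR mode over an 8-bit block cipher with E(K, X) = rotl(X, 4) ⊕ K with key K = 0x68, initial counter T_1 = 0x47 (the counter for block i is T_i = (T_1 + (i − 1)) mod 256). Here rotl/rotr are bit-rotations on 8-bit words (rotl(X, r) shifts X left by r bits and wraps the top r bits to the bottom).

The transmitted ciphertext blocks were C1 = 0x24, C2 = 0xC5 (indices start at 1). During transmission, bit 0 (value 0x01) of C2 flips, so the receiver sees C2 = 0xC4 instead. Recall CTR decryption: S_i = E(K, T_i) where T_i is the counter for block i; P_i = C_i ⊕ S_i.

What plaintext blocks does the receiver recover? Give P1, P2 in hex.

Only C2 changed, to 0xC4. In CTR, a change in C_i flips the same bit in P_i only; the keystream is unaffected. Decrypting the received ciphertext:
P1: T = 0x47, S = E(K, T) = 0x1C; 0x24 ⊕ 0x1C = 0x38.
P2: T = 0x48, S = E(K, T) = 0xEC; 0xC4 ⊕ 0xEC = 0x28.
Blocks that differ from the original plaintext: P2.

P1 = 0x38, P2 = 0x28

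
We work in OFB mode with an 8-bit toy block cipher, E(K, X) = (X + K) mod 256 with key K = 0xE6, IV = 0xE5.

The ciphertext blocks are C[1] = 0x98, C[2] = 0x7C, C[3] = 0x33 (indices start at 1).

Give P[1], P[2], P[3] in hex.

OFB decryption: S_i = E(K, S_{i−1}) with S_{0} = IV; P_i = C_i ⊕ S_i.
P[1]: S = E(K, 0xE5) = 0xCB; 0x98 ⊕ 0xCB = 0x53.
P[2]: S = E(K, 0xCB) = 0xB1; 0x7C ⊕ 0xB1 = 0xCD.
P[3]: S = E(K, 0xB1) = 0x97; 0x33 ⊕ 0x97 = 0xA4.

P[1] = 0x53, P[2] = 0xCD, P[3] = 0xA4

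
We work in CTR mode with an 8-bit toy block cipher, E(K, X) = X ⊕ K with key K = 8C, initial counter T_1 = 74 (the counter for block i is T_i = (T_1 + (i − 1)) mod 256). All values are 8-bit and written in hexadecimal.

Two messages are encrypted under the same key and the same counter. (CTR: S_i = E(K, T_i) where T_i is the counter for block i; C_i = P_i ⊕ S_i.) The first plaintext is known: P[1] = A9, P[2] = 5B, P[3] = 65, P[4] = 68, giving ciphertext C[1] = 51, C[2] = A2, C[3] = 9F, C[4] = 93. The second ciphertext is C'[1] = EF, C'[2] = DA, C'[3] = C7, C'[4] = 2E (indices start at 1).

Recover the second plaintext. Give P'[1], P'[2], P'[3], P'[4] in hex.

P'[1] = 17, P'[2] = 23, P'[3] = 3D, P'[4] = D5

In CTR with a reused counter, both messages share the same keystream S_i, so C_i ⊕ C'_i = P_i ⊕ P'_i and thus P'_i = P_i ⊕ C_i ⊕ C'_i.
P'[1]: A9 ⊕ 51 ⊕ EF = 17.
P'[2]: 5B ⊕ A2 ⊕ DA = 23.
P'[3]: 65 ⊕ 9F ⊕ C7 = 3D.
P'[4]: 68 ⊕ 93 ⊕ 2E = D5.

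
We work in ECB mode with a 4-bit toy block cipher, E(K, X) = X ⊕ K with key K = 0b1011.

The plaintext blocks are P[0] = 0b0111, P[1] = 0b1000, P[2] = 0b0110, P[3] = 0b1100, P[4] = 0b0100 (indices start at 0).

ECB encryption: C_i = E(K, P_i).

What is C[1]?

C[1]: E(K, 0b1000) = 0b0011.

C[1] = 0b0011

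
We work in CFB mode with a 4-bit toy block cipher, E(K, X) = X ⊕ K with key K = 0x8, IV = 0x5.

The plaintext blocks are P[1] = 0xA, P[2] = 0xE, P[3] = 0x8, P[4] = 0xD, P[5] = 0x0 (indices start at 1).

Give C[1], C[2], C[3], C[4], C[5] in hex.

CFB encryption: C_i = P_i ⊕ E(K, C_{i−1}), with C_{0} = IV.
C[1]: E(K, 0x5) = 0xD; 0xA ⊕ 0xD = 0x7.
C[2]: E(K, 0x7) = 0xF; 0xE ⊕ 0xF = 0x1.
C[3]: E(K, 0x1) = 0x9; 0x8 ⊕ 0x9 = 0x1.
C[4]: E(K, 0x1) = 0x9; 0xD ⊕ 0x9 = 0x4.
C[5]: E(K, 0x4) = 0xC; 0x0 ⊕ 0xC = 0xC.

C[1] = 0x7, C[2] = 0x1, C[3] = 0x1, C[4] = 0x4, C[5] = 0xC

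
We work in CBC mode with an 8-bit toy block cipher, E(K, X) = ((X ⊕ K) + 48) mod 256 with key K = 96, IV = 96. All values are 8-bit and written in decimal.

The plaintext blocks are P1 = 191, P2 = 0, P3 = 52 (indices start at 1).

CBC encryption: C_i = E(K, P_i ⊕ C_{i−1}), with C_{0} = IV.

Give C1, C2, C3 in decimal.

C1: P1 ⊕ 96 = 223; E(K, 223) = 239.
C2: P2 ⊕ 239 = 239; E(K, 239) = 191.
C3: P3 ⊕ 191 = 139; E(K, 139) = 27.

C1 = 239, C2 = 191, C3 = 27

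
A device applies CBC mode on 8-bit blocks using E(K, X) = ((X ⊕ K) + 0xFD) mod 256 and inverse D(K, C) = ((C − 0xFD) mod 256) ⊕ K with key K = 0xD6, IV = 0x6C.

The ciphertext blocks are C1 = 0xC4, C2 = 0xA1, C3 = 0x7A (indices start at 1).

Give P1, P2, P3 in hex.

P1 = 0x7D, P2 = 0xB6, P3 = 0x0A

CBC decryption: P_i = D(K, C_i) ⊕ C_{i−1}, with C_{0} = IV.
P1: D(K, 0xC4) = 0x11; 0x11 ⊕ 0x6C = 0x7D.
P2: D(K, 0xA1) = 0x72; 0x72 ⊕ 0xC4 = 0xB6.
P3: D(K, 0x7A) = 0xAB; 0xAB ⊕ 0xA1 = 0x0A.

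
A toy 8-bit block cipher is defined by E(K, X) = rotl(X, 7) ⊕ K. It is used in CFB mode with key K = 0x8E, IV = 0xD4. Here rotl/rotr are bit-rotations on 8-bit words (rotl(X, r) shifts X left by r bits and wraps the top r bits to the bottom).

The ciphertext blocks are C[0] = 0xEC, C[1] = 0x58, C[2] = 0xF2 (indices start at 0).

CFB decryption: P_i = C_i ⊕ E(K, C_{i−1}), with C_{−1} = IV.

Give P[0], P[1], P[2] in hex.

P[0]: E(K, 0xD4) = 0xE4; 0xEC ⊕ 0xE4 = 0x08.
P[1]: E(K, 0xEC) = 0xF8; 0x58 ⊕ 0xF8 = 0xA0.
P[2]: E(K, 0x58) = 0xA2; 0xF2 ⊕ 0xA2 = 0x50.

P[0] = 0x08, P[1] = 0xA0, P[2] = 0x50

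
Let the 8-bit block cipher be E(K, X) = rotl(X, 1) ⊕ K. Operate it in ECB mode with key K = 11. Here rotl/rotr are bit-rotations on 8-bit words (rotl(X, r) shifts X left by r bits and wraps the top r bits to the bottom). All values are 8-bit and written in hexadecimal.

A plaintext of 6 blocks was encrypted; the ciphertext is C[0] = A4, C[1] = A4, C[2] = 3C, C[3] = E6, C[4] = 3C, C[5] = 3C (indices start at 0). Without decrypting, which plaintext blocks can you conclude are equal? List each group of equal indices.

ECB encrypts each block independently with the same key, so equal ciphertext blocks imply equal plaintext blocks.
C[0] = C[1] = A4, so P[0] = P[1].
C[2] = C[4] = C[5] = 3C, so P[2] = P[4] = P[5].

P[0] = P[1]; P[2] = P[4] = P[5]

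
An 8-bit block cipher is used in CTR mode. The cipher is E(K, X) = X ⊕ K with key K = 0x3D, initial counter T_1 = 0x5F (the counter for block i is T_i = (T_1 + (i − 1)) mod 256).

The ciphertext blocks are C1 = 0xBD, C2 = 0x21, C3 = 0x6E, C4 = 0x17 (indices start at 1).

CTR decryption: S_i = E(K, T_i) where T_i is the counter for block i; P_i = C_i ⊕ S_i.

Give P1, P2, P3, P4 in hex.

P1 = 0xDF, P2 = 0x7C, P3 = 0x32, P4 = 0x48

P1: T = 0x5F, S = E(K, T) = 0x62; 0xBD ⊕ 0x62 = 0xDF.
P2: T = 0x60, S = E(K, T) = 0x5D; 0x21 ⊕ 0x5D = 0x7C.
P3: T = 0x61, S = E(K, T) = 0x5C; 0x6E ⊕ 0x5C = 0x32.
P4: T = 0x62, S = E(K, T) = 0x5F; 0x17 ⊕ 0x5F = 0x48.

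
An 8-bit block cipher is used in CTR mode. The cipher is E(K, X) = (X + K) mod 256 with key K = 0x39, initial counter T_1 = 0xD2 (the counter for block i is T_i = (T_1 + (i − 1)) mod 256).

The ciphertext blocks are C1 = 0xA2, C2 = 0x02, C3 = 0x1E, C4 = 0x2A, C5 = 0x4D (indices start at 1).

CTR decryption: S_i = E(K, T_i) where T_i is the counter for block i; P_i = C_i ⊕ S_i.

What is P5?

P5 = 0x42

P5: T = 0xD6, S = E(K, T) = 0x0F; 0x4D ⊕ 0x0F = 0x42.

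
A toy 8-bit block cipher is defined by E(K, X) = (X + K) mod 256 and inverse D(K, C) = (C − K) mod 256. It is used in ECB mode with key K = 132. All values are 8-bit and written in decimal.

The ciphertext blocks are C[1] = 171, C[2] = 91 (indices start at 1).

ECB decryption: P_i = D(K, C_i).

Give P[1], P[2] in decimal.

P[1]: D(K, 171) = 39.
P[2]: D(K, 91) = 215.

P[1] = 39, P[2] = 215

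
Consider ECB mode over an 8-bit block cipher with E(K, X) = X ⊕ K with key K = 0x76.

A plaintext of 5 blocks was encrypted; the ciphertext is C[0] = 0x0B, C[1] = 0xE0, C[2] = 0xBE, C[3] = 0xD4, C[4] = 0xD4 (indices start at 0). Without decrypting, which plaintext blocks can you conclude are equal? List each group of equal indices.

ECB encrypts each block independently with the same key, so equal ciphertext blocks imply equal plaintext blocks.
C[3] = C[4] = 0xD4, so P[3] = P[4].

P[3] = P[4]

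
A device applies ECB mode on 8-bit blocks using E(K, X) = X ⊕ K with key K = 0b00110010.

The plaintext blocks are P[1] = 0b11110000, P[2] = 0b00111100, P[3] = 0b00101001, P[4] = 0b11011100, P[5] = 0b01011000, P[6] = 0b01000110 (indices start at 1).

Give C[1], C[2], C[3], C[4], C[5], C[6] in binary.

C[1] = 0b11000010, C[2] = 0b00001110, C[3] = 0b00011011, C[4] = 0b11101110, C[5] = 0b01101010, C[6] = 0b01110100

ECB encryption: C_i = E(K, P_i).
C[1]: E(K, 0b11110000) = 0b11000010.
C[2]: E(K, 0b00111100) = 0b00001110.
C[3]: E(K, 0b00101001) = 0b00011011.
C[4]: E(K, 0b11011100) = 0b11101110.
C[5]: E(K, 0b01011000) = 0b01101010.
C[6]: E(K, 0b01000110) = 0b01110100.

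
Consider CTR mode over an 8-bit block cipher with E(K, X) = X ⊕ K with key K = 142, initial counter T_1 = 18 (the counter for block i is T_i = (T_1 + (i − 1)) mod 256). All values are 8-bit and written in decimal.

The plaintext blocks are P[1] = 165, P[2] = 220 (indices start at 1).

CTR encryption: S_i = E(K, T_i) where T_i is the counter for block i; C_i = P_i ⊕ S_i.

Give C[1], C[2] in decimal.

C[1]: T = 18, S = E(K, T) = 156; 165 ⊕ 156 = 57.
C[2]: T = 19, S = E(K, T) = 157; 220 ⊕ 157 = 65.

C[1] = 57, C[2] = 65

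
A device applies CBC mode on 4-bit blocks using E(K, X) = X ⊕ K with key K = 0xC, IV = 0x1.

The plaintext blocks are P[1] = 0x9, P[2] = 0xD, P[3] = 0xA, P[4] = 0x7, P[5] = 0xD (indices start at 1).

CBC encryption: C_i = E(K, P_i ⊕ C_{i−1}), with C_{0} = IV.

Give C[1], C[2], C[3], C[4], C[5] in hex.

C[1] = 0x4, C[2] = 0x5, C[3] = 0x3, C[4] = 0x8, C[5] = 0x9

C[1]: P[1] ⊕ 0x1 = 0x8; E(K, 0x8) = 0x4.
C[2]: P[2] ⊕ 0x4 = 0x9; E(K, 0x9) = 0x5.
C[3]: P[3] ⊕ 0x5 = 0xF; E(K, 0xF) = 0x3.
C[4]: P[4] ⊕ 0x3 = 0x4; E(K, 0x4) = 0x8.
C[5]: P[5] ⊕ 0x8 = 0x5; E(K, 0x5) = 0x9.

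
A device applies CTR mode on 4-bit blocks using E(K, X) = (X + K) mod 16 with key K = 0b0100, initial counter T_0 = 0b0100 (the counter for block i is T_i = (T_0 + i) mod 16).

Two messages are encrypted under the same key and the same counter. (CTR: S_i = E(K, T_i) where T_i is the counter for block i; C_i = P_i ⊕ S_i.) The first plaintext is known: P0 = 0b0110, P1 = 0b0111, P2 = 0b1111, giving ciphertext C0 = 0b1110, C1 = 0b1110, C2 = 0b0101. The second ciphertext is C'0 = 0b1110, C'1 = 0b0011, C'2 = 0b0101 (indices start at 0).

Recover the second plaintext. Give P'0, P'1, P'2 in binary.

P'0 = 0b0110, P'1 = 0b1010, P'2 = 0b1111

In CTR with a reused counter, both messages share the same keystream S_i, so C_i ⊕ C'_i = P_i ⊕ P'_i and thus P'_i = P_i ⊕ C_i ⊕ C'_i.
P'0: 0b0110 ⊕ 0b1110 ⊕ 0b1110 = 0b0110.
P'1: 0b0111 ⊕ 0b1110 ⊕ 0b0011 = 0b1010.
P'2: 0b1111 ⊕ 0b0101 ⊕ 0b0101 = 0b1111.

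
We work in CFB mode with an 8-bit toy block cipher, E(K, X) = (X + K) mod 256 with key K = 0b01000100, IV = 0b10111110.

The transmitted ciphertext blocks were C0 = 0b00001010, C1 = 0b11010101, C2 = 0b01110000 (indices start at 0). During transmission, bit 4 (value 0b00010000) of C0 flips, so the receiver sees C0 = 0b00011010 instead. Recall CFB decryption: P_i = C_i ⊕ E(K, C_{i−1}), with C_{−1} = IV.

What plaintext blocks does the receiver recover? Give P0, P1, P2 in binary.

P0 = 0b00011000, P1 = 0b10001011, P2 = 0b01101001

Only C0 changed, to 0b00011010. In CFB, a change in C_i flips the same bit in P_i and garbles P_{i+1}. Decrypting the received ciphertext:
P0: E(K, 0b10111110) = 0b00000010; 0b00011010 ⊕ 0b00000010 = 0b00011000.
P1: E(K, 0b00011010) = 0b01011110; 0b11010101 ⊕ 0b01011110 = 0b10001011.
P2: E(K, 0b11010101) = 0b00011001; 0b01110000 ⊕ 0b00011001 = 0b01101001.
Blocks that differ from the original plaintext: P0, P1.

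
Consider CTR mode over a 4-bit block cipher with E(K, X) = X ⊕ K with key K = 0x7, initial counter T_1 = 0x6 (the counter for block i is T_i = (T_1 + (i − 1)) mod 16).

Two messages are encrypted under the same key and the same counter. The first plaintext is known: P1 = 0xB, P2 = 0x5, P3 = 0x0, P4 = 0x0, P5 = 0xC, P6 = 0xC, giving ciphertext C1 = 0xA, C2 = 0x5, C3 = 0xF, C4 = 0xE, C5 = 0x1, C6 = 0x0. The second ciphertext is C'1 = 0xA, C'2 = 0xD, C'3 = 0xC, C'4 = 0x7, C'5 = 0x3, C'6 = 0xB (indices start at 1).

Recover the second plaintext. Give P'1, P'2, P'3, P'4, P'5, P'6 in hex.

In CTR with a reused counter, both messages share the same keystream S_i, so C_i ⊕ C'_i = P_i ⊕ P'_i and thus P'_i = P_i ⊕ C_i ⊕ C'_i.
P'1: 0xB ⊕ 0xA ⊕ 0xA = 0xB.
P'2: 0x5 ⊕ 0x5 ⊕ 0xD = 0xD.
P'3: 0x0 ⊕ 0xF ⊕ 0xC = 0x3.
P'4: 0x0 ⊕ 0xE ⊕ 0x7 = 0x9.
P'5: 0xC ⊕ 0x1 ⊕ 0x3 = 0xE.
P'6: 0xC ⊕ 0x0 ⊕ 0xB = 0x7.

P'1 = 0xB, P'2 = 0xD, P'3 = 0x3, P'4 = 0x9, P'5 = 0xE, P'6 = 0x7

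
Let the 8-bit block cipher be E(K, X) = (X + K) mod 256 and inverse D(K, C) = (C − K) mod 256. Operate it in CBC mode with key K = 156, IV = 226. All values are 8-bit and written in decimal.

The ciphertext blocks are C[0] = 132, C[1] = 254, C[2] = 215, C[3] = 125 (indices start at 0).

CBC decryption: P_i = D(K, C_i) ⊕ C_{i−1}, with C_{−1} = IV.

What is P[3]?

P[3] = 54

P[3]: D(K, 125) = 225; 225 ⊕ 215 = 54.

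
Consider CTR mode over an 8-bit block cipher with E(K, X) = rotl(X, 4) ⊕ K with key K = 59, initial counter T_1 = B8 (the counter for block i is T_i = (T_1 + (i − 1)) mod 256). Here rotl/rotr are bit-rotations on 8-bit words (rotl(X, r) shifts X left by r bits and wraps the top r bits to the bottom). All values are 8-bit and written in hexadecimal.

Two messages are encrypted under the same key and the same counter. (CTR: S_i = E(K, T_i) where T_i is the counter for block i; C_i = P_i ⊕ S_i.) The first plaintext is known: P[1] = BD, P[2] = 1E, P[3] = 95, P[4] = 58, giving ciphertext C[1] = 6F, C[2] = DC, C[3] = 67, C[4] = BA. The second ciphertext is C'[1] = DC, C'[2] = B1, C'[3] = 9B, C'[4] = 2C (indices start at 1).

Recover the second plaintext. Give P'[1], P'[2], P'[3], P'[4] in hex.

In CTR with a reused counter, both messages share the same keystream S_i, so C_i ⊕ C'_i = P_i ⊕ P'_i and thus P'_i = P_i ⊕ C_i ⊕ C'_i.
P'[1]: BD ⊕ 6F ⊕ DC = 0E.
P'[2]: 1E ⊕ DC ⊕ B1 = 73.
P'[3]: 95 ⊕ 67 ⊕ 9B = 69.
P'[4]: 58 ⊕ BA ⊕ 2C = CE.

P'[1] = 0E, P'[2] = 73, P'[3] = 69, P'[4] = CE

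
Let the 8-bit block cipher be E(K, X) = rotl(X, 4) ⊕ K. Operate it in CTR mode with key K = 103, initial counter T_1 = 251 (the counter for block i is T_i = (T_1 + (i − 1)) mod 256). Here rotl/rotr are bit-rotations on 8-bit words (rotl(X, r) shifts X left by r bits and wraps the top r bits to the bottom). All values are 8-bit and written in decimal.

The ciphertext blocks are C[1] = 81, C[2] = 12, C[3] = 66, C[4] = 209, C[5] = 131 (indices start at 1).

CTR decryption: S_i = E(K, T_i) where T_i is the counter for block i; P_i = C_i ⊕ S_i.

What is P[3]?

P[3]: T = 253, S = E(K, T) = 184; 66 ⊕ 184 = 250.

P[3] = 250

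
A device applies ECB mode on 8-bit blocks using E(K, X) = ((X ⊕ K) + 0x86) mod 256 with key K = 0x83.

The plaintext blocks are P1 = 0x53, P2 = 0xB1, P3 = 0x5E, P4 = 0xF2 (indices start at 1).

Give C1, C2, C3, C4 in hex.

ECB encryption: C_i = E(K, P_i).
C1: E(K, 0x53) = 0x56.
C2: E(K, 0xB1) = 0xB8.
C3: E(K, 0x5E) = 0x63.
C4: E(K, 0xF2) = 0xF7.

C1 = 0x56, C2 = 0xB8, C3 = 0x63, C4 = 0xF7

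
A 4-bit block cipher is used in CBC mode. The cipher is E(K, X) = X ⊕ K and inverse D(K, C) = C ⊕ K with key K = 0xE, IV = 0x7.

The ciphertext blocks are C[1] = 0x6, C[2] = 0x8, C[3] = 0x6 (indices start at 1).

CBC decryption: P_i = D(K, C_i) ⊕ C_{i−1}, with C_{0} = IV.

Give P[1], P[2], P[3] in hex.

P[1] = 0xF, P[2] = 0x0, P[3] = 0x0

P[1]: D(K, 0x6) = 0x8; 0x8 ⊕ 0x7 = 0xF.
P[2]: D(K, 0x8) = 0x6; 0x6 ⊕ 0x6 = 0x0.
P[3]: D(K, 0x6) = 0x8; 0x8 ⊕ 0x8 = 0x0.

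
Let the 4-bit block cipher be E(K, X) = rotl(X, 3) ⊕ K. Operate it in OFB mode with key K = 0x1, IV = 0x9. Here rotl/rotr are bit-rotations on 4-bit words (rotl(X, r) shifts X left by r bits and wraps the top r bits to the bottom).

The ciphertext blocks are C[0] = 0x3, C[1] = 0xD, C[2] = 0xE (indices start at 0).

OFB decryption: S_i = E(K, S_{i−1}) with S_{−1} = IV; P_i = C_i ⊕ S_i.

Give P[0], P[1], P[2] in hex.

P[0] = 0xE, P[1] = 0x2, P[2] = 0x0

P[0]: S = E(K, 0x9) = 0xD; 0x3 ⊕ 0xD = 0xE.
P[1]: S = E(K, 0xD) = 0xF; 0xD ⊕ 0xF = 0x2.
P[2]: S = E(K, 0xF) = 0xE; 0xE ⊕ 0xE = 0x0.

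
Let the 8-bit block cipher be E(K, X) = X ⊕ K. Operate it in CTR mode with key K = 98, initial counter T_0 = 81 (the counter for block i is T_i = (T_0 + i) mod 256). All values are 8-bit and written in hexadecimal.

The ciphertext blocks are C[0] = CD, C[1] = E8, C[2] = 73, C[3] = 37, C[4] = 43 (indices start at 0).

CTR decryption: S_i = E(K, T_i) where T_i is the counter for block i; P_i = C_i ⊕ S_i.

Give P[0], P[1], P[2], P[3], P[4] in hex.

P[0]: T = 81, S = E(K, T) = 19; CD ⊕ 19 = D4.
P[1]: T = 82, S = E(K, T) = 1A; E8 ⊕ 1A = F2.
P[2]: T = 83, S = E(K, T) = 1B; 73 ⊕ 1B = 68.
P[3]: T = 84, S = E(K, T) = 1C; 37 ⊕ 1C = 2B.
P[4]: T = 85, S = E(K, T) = 1D; 43 ⊕ 1D = 5E.

P[0] = D4, P[1] = F2, P[2] = 68, P[3] = 2B, P[4] = 5E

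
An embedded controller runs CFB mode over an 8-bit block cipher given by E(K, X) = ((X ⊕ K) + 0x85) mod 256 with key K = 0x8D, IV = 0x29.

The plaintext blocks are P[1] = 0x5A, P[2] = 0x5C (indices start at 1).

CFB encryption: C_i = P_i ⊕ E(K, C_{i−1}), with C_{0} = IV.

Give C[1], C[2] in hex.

C[1] = 0x73, C[2] = 0xDF

C[1]: E(K, 0x29) = 0x29; 0x5A ⊕ 0x29 = 0x73.
C[2]: E(K, 0x73) = 0x83; 0x5C ⊕ 0x83 = 0xDF.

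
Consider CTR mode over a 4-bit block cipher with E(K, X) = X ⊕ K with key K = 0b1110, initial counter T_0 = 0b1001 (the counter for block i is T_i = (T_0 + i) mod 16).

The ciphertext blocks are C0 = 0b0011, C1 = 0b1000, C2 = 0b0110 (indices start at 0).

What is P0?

P0 = 0b0100

CTR decryption: S_i = E(K, T_i) where T_i is the counter for block i; P_i = C_i ⊕ S_i.
P0: T = 0b1001, S = E(K, T) = 0b0111; 0b0011 ⊕ 0b0111 = 0b0100.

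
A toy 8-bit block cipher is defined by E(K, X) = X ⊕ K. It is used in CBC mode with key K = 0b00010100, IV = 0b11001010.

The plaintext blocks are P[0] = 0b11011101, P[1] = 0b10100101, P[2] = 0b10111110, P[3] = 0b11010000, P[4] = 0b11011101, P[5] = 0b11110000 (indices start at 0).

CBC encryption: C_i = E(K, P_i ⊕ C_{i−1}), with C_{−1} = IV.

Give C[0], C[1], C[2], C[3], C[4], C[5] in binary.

C[0] = 0b00000011, C[1] = 0b10110010, C[2] = 0b00011000, C[3] = 0b11011100, C[4] = 0b00010101, C[5] = 0b11110001

C[0]: P[0] ⊕ 0b11001010 = 0b00010111; E(K, 0b00010111) = 0b00000011.
C[1]: P[1] ⊕ 0b00000011 = 0b10100110; E(K, 0b10100110) = 0b10110010.
C[2]: P[2] ⊕ 0b10110010 = 0b00001100; E(K, 0b00001100) = 0b00011000.
C[3]: P[3] ⊕ 0b00011000 = 0b11001000; E(K, 0b11001000) = 0b11011100.
C[4]: P[4] ⊕ 0b11011100 = 0b00000001; E(K, 0b00000001) = 0b00010101.
C[5]: P[5] ⊕ 0b00010101 = 0b11100101; E(K, 0b11100101) = 0b11110001.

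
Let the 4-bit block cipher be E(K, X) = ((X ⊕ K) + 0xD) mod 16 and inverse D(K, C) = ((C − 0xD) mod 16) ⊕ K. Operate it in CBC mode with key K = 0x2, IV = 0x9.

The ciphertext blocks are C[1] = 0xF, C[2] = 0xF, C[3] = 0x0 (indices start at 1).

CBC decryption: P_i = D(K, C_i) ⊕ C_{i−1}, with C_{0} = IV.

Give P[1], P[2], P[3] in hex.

P[1]: D(K, 0xF) = 0x0; 0x0 ⊕ 0x9 = 0x9.
P[2]: D(K, 0xF) = 0x0; 0x0 ⊕ 0xF = 0xF.
P[3]: D(K, 0x0) = 0x1; 0x1 ⊕ 0xF = 0xE.

P[1] = 0x9, P[2] = 0xF, P[3] = 0xE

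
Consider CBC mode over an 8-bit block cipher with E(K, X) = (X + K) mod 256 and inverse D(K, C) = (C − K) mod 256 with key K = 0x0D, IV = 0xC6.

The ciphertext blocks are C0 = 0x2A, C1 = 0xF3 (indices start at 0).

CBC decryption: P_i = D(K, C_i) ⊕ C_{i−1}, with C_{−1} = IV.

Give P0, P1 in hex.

P0 = 0xDB, P1 = 0xCC

P0: D(K, 0x2A) = 0x1D; 0x1D ⊕ 0xC6 = 0xDB.
P1: D(K, 0xF3) = 0xE6; 0xE6 ⊕ 0x2A = 0xCC.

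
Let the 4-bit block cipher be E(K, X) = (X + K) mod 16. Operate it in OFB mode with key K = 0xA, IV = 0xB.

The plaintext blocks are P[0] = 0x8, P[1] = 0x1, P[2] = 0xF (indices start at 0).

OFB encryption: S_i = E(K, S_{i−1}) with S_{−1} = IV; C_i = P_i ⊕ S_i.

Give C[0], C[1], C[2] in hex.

C[0] = 0xD, C[1] = 0xE, C[2] = 0x6

C[0]: S = E(K, 0xB) = 0x5; 0x8 ⊕ 0x5 = 0xD.
C[1]: S = E(K, 0x5) = 0xF; 0x1 ⊕ 0xF = 0xE.
C[2]: S = E(K, 0xF) = 0x9; 0xF ⊕ 0x9 = 0x6.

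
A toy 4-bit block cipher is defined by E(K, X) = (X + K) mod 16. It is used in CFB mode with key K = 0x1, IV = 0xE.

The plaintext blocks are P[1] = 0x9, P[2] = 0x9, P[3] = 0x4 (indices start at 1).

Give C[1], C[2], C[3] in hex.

CFB encryption: C_i = P_i ⊕ E(K, C_{i−1}), with C_{0} = IV.
C[1]: E(K, 0xE) = 0xF; 0x9 ⊕ 0xF = 0x6.
C[2]: E(K, 0x6) = 0x7; 0x9 ⊕ 0x7 = 0xE.
C[3]: E(K, 0xE) = 0xF; 0x4 ⊕ 0xF = 0xB.

C[1] = 0x6, C[2] = 0xE, C[3] = 0xB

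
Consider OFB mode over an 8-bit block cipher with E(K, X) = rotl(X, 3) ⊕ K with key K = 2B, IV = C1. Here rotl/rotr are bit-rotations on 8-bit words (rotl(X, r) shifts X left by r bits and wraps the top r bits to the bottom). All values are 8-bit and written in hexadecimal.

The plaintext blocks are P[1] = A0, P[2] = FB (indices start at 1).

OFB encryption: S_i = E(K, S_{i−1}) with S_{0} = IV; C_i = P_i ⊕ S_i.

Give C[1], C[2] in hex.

C[1]: S = E(K, C1) = 25; A0 ⊕ 25 = 85.
C[2]: S = E(K, 25) = 02; FB ⊕ 02 = F9.

C[1] = 85, C[2] = F9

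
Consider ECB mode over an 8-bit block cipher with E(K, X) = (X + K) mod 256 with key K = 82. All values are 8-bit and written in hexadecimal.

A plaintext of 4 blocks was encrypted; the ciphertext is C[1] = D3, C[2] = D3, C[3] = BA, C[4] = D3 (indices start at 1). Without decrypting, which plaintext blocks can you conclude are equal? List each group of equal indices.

P[1] = P[2] = P[4]

ECB encrypts each block independently with the same key, so equal ciphertext blocks imply equal plaintext blocks.
C[1] = C[2] = C[4] = D3, so P[1] = P[2] = P[4].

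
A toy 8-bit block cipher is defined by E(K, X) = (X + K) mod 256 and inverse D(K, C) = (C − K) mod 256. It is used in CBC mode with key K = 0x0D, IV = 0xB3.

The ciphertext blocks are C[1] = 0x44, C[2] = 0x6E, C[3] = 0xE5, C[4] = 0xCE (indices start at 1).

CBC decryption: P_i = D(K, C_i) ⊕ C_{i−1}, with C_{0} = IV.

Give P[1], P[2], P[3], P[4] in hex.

P[1]: D(K, 0x44) = 0x37; 0x37 ⊕ 0xB3 = 0x84.
P[2]: D(K, 0x6E) = 0x61; 0x61 ⊕ 0x44 = 0x25.
P[3]: D(K, 0xE5) = 0xD8; 0xD8 ⊕ 0x6E = 0xB6.
P[4]: D(K, 0xCE) = 0xC1; 0xC1 ⊕ 0xE5 = 0x24.

P[1] = 0x84, P[2] = 0x25, P[3] = 0xB6, P[4] = 0x24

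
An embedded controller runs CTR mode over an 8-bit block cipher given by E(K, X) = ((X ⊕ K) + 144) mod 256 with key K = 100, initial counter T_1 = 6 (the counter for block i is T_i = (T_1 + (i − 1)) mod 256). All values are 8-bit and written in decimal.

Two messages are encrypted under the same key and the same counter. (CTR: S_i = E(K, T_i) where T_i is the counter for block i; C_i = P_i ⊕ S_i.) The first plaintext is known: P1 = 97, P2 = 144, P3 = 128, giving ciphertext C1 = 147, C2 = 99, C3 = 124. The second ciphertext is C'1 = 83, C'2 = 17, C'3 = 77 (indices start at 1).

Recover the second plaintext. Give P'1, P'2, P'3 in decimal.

In CTR with a reused counter, both messages share the same keystream S_i, so C_i ⊕ C'_i = P_i ⊕ P'_i and thus P'_i = P_i ⊕ C_i ⊕ C'_i.
P'1: 97 ⊕ 147 ⊕ 83 = 161.
P'2: 144 ⊕ 99 ⊕ 17 = 226.
P'3: 128 ⊕ 124 ⊕ 77 = 177.

P'1 = 161, P'2 = 226, P'3 = 177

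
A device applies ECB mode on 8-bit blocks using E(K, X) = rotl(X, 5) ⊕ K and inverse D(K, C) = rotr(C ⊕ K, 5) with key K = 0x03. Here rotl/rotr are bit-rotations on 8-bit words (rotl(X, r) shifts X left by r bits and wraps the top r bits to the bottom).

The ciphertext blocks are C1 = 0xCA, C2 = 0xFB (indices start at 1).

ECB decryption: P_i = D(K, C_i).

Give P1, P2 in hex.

P1: D(K, 0xCA) = 0x4E.
P2: D(K, 0xFB) = 0xC7.

P1 = 0x4E, P2 = 0xC7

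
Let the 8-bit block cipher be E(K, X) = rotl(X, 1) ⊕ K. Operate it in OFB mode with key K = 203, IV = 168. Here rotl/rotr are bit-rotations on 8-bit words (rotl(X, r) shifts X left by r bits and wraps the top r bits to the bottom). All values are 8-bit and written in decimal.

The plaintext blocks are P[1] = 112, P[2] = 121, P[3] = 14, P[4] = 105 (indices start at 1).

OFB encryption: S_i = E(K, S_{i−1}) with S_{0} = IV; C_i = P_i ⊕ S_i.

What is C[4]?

C[1]: S = E(K, 168) = 154; 112 ⊕ 154 = 234.
C[2]: S = E(K, 154) = 254; 121 ⊕ 254 = 135.
C[3]: S = E(K, 254) = 54; 14 ⊕ 54 = 56.
C[4]: S = E(K, 54) = 167; 105 ⊕ 167 = 206.

C[4] = 206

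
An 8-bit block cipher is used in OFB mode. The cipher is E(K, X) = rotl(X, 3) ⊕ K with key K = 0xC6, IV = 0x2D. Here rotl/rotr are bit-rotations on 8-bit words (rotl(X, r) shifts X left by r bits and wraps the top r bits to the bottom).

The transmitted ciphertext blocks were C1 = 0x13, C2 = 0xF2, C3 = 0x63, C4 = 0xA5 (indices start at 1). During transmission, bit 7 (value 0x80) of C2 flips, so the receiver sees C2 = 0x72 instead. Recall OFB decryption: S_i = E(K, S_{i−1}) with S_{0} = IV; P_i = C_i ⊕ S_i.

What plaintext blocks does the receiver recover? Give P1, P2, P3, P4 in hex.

Only C2 changed, to 0x72. In OFB, a change in C_i flips the same bit in P_i only; the keystream is unaffected. Decrypting the received ciphertext:
P1: S = E(K, 0x2D) = 0xAF; 0x13 ⊕ 0xAF = 0xBC.
P2: S = E(K, 0xAF) = 0xBB; 0x72 ⊕ 0xBB = 0xC9.
P3: S = E(K, 0xBB) = 0x1B; 0x63 ⊕ 0x1B = 0x78.
P4: S = E(K, 0x1B) = 0x1E; 0xA5 ⊕ 0x1E = 0xBB.
Blocks that differ from the original plaintext: P2.

P1 = 0xBC, P2 = 0xC9, P3 = 0x78, P4 = 0xBB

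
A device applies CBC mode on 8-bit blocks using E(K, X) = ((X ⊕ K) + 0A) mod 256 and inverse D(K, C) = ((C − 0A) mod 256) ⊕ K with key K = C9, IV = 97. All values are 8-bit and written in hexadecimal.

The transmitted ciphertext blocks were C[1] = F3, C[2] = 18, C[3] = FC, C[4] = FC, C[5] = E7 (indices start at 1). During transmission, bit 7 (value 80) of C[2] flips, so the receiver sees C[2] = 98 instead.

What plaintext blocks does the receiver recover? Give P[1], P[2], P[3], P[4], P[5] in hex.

P[1] = B7, P[2] = B4, P[3] = A3, P[4] = C7, P[5] = E8

CBC decryption: P_i = D(K, C_i) ⊕ C_{i−1}, with C_{0} = IV.
Only C[2] changed, to 98. In CBC, a change in C_i garbles P_i and flips the same bit in P_{i+1}. Decrypting the received ciphertext:
P[1]: D(K, F3) = 20; 20 ⊕ 97 = B7.
P[2]: D(K, 98) = 47; 47 ⊕ F3 = B4.
P[3]: D(K, FC) = 3B; 3B ⊕ 98 = A3.
P[4]: D(K, FC) = 3B; 3B ⊕ FC = C7.
P[5]: D(K, E7) = 14; 14 ⊕ FC = E8.
Blocks that differ from the original plaintext: P[2], P[3].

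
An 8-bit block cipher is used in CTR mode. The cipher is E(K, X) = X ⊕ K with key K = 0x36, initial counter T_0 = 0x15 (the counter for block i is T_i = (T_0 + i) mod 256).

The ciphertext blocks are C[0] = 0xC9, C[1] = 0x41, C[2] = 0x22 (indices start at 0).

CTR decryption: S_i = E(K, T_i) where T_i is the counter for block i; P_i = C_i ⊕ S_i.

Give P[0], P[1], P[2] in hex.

P[0]: T = 0x15, S = E(K, T) = 0x23; 0xC9 ⊕ 0x23 = 0xEA.
P[1]: T = 0x16, S = E(K, T) = 0x20; 0x41 ⊕ 0x20 = 0x61.
P[2]: T = 0x17, S = E(K, T) = 0x21; 0x22 ⊕ 0x21 = 0x03.

P[0] = 0xEA, P[1] = 0x61, P[2] = 0x03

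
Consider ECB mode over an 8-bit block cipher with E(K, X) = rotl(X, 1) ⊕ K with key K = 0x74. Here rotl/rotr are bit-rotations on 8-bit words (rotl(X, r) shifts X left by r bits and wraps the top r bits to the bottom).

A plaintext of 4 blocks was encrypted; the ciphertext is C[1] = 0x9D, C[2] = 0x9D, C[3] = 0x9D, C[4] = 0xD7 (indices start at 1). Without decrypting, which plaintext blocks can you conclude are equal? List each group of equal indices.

P[1] = P[2] = P[3]

ECB encrypts each block independently with the same key, so equal ciphertext blocks imply equal plaintext blocks.
C[1] = C[2] = C[3] = 0x9D, so P[1] = P[2] = P[3].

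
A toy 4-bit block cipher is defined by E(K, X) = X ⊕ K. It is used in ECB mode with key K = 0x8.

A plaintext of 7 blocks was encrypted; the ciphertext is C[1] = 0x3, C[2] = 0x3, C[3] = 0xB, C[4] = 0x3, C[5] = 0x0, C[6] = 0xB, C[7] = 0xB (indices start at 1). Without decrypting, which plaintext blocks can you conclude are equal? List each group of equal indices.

P[1] = P[2] = P[4]; P[3] = P[6] = P[7]

ECB encrypts each block independently with the same key, so equal ciphertext blocks imply equal plaintext blocks.
C[1] = C[2] = C[4] = 0x3, so P[1] = P[2] = P[4].
C[3] = C[6] = C[7] = 0xB, so P[3] = P[6] = P[7].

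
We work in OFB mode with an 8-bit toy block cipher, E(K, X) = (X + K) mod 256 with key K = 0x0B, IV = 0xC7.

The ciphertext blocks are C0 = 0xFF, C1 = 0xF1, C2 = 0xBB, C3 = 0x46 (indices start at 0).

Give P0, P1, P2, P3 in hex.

OFB decryption: S_i = E(K, S_{i−1}) with S_{−1} = IV; P_i = C_i ⊕ S_i.
P0: S = E(K, 0xC7) = 0xD2; 0xFF ⊕ 0xD2 = 0x2D.
P1: S = E(K, 0xD2) = 0xDD; 0xF1 ⊕ 0xDD = 0x2C.
P2: S = E(K, 0xDD) = 0xE8; 0xBB ⊕ 0xE8 = 0x53.
P3: S = E(K, 0xE8) = 0xF3; 0x46 ⊕ 0xF3 = 0xB5.

P0 = 0x2D, P1 = 0x2C, P2 = 0x53, P3 = 0xB5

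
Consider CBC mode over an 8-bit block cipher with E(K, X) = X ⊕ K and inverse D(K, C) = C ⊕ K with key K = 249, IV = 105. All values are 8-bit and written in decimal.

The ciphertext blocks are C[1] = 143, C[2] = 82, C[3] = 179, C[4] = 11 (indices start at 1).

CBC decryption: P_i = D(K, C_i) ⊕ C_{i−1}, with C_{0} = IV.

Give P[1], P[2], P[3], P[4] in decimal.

P[1] = 31, P[2] = 36, P[3] = 24, P[4] = 65

P[1]: D(K, 143) = 118; 118 ⊕ 105 = 31.
P[2]: D(K, 82) = 171; 171 ⊕ 143 = 36.
P[3]: D(K, 179) = 74; 74 ⊕ 82 = 24.
P[4]: D(K, 11) = 242; 242 ⊕ 179 = 65.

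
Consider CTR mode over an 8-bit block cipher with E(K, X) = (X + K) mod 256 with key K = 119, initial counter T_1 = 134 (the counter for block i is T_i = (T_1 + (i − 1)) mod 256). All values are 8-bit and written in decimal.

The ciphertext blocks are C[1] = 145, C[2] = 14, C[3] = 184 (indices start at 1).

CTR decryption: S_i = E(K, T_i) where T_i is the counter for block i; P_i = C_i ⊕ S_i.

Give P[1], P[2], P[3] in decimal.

P[1] = 108, P[2] = 240, P[3] = 71

P[1]: T = 134, S = E(K, T) = 253; 145 ⊕ 253 = 108.
P[2]: T = 135, S = E(K, T) = 254; 14 ⊕ 254 = 240.
P[3]: T = 136, S = E(K, T) = 255; 184 ⊕ 255 = 71.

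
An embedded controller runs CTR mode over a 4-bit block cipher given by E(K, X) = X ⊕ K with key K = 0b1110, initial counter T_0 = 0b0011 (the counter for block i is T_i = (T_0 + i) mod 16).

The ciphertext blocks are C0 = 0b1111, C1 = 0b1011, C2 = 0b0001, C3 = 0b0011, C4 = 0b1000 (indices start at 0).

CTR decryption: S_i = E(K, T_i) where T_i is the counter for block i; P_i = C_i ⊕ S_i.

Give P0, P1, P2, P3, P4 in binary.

P0 = 0b0010, P1 = 0b0001, P2 = 0b1010, P3 = 0b1011, P4 = 0b0001

P0: T = 0b0011, S = E(K, T) = 0b1101; 0b1111 ⊕ 0b1101 = 0b0010.
P1: T = 0b0100, S = E(K, T) = 0b1010; 0b1011 ⊕ 0b1010 = 0b0001.
P2: T = 0b0101, S = E(K, T) = 0b1011; 0b0001 ⊕ 0b1011 = 0b1010.
P3: T = 0b0110, S = E(K, T) = 0b1000; 0b0011 ⊕ 0b1000 = 0b1011.
P4: T = 0b0111, S = E(K, T) = 0b1001; 0b1000 ⊕ 0b1001 = 0b0001.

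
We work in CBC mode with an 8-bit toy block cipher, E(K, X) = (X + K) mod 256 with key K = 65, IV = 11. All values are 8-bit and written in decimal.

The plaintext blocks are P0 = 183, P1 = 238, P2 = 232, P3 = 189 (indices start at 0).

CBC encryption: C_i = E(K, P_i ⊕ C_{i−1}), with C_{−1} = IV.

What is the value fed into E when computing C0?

C0: P0 ⊕ 11 = 188; E(K, 188) = 253.
So the input to E for block 0 is 188.

188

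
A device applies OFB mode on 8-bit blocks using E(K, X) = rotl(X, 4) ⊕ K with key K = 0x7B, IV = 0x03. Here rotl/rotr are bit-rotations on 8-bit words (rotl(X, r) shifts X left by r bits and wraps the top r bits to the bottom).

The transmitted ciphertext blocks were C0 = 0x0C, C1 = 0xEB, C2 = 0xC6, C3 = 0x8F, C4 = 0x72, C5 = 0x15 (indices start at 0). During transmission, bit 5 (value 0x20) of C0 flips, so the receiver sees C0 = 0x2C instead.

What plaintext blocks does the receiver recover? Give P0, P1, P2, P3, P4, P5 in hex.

P0 = 0x67, P1 = 0x24, P2 = 0x41, P3 = 0x8C, P4 = 0x39, P5 = 0xDA

OFB decryption: S_i = E(K, S_{i−1}) with S_{−1} = IV; P_i = C_i ⊕ S_i.
Only C0 changed, to 0x2C. In OFB, a change in C_i flips the same bit in P_i only; the keystream is unaffected. Decrypting the received ciphertext:
P0: S = E(K, 0x03) = 0x4B; 0x2C ⊕ 0x4B = 0x67.
P1: S = E(K, 0x4B) = 0xCF; 0xEB ⊕ 0xCF = 0x24.
P2: S = E(K, 0xCF) = 0x87; 0xC6 ⊕ 0x87 = 0x41.
P3: S = E(K, 0x87) = 0x03; 0x8F ⊕ 0x03 = 0x8C.
P4: S = E(K, 0x03) = 0x4B; 0x72 ⊕ 0x4B = 0x39.
P5: S = E(K, 0x4B) = 0xCF; 0x15 ⊕ 0xCF = 0xDA.
Blocks that differ from the original plaintext: P0.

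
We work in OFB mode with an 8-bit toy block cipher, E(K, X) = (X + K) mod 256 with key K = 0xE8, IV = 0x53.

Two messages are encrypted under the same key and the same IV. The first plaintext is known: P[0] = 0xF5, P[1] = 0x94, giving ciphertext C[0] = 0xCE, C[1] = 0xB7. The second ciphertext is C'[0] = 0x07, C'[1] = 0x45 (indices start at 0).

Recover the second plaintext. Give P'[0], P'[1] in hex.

In OFB with a reused IV, both messages share the same keystream S_i, so C_i ⊕ C'_i = P_i ⊕ P'_i and thus P'_i = P_i ⊕ C_i ⊕ C'_i.
P'[0]: 0xF5 ⊕ 0xCE ⊕ 0x07 = 0x3C.
P'[1]: 0x94 ⊕ 0xB7 ⊕ 0x45 = 0x66.

P'[0] = 0x3C, P'[1] = 0x66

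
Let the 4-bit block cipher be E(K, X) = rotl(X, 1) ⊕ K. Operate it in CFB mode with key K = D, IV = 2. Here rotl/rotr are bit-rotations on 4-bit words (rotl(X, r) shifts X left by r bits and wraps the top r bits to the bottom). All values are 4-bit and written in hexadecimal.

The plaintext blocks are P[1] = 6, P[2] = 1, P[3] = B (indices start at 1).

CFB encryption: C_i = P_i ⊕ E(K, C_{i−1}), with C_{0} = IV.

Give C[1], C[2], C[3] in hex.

C[1] = F, C[2] = 3, C[3] = 0

C[1]: E(K, 2) = 9; 6 ⊕ 9 = F.
C[2]: E(K, F) = 2; 1 ⊕ 2 = 3.
C[3]: E(K, 3) = B; B ⊕ B = 0.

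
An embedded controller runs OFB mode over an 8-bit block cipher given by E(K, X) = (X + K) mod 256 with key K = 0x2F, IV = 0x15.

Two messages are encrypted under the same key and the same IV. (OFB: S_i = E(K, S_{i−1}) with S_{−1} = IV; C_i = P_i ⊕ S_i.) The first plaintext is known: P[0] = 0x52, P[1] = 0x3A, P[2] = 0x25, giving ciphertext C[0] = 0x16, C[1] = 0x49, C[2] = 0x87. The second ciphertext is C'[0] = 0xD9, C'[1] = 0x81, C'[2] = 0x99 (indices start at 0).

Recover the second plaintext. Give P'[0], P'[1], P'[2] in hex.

In OFB with a reused IV, both messages share the same keystream S_i, so C_i ⊕ C'_i = P_i ⊕ P'_i and thus P'_i = P_i ⊕ C_i ⊕ C'_i.
P'[0]: 0x52 ⊕ 0x16 ⊕ 0xD9 = 0x9D.
P'[1]: 0x3A ⊕ 0x49 ⊕ 0x81 = 0xF2.
P'[2]: 0x25 ⊕ 0x87 ⊕ 0x99 = 0x3B.

P'[0] = 0x9D, P'[1] = 0xF2, P'[2] = 0x3B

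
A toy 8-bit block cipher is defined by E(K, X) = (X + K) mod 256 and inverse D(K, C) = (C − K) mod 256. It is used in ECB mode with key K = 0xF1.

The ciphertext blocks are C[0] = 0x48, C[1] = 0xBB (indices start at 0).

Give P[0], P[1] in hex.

ECB decryption: P_i = D(K, C_i).
P[0]: D(K, 0x48) = 0x57.
P[1]: D(K, 0xBB) = 0xCA.

P[0] = 0x57, P[1] = 0xCA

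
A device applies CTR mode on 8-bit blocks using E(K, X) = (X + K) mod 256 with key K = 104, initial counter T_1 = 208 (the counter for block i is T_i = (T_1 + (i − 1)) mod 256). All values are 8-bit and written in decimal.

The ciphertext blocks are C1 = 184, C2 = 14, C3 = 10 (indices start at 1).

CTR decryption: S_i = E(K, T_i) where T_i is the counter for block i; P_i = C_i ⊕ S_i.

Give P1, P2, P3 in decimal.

P1: T = 208, S = E(K, T) = 56; 184 ⊕ 56 = 128.
P2: T = 209, S = E(K, T) = 57; 14 ⊕ 57 = 55.
P3: T = 210, S = E(K, T) = 58; 10 ⊕ 58 = 48.

P1 = 128, P2 = 55, P3 = 48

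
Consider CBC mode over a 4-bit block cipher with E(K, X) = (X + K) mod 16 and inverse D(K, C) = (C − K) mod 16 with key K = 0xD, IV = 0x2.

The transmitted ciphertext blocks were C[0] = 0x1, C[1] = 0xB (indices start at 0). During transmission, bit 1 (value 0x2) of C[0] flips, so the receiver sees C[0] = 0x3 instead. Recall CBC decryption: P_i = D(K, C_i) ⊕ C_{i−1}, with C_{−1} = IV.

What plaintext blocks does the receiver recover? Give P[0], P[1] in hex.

P[0] = 0x4, P[1] = 0xD

Only C[0] changed, to 0x3. In CBC, a change in C_i garbles P_i and flips the same bit in P_{i+1}. Decrypting the received ciphertext:
P[0]: D(K, 0x3) = 0x6; 0x6 ⊕ 0x2 = 0x4.
P[1]: D(K, 0xB) = 0xE; 0xE ⊕ 0x3 = 0xD.
Blocks that differ from the original plaintext: P[0], P[1].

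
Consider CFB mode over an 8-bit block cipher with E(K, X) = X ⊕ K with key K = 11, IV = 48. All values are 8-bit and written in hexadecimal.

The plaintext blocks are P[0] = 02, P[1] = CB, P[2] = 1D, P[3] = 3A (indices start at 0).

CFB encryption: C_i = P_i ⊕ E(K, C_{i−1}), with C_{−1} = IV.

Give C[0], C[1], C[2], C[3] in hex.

C[0]: E(K, 48) = 59; 02 ⊕ 59 = 5B.
C[1]: E(K, 5B) = 4A; CB ⊕ 4A = 81.
C[2]: E(K, 81) = 90; 1D ⊕ 90 = 8D.
C[3]: E(K, 8D) = 9C; 3A ⊕ 9C = A6.

C[0] = 5B, C[1] = 81, C[2] = 8D, C[3] = A6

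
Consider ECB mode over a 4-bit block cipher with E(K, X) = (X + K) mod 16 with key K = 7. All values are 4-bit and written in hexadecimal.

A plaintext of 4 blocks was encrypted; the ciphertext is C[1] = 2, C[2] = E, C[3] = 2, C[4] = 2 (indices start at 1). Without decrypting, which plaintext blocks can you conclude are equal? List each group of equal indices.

P[1] = P[3] = P[4]

ECB encrypts each block independently with the same key, so equal ciphertext blocks imply equal plaintext blocks.
C[1] = C[3] = C[4] = 2, so P[1] = P[3] = P[4].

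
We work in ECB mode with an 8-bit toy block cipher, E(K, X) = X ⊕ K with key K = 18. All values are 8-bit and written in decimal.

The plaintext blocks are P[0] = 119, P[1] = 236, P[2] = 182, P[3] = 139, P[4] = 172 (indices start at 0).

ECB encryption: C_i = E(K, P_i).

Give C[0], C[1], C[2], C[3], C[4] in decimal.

C[0] = 101, C[1] = 254, C[2] = 164, C[3] = 153, C[4] = 190

C[0]: E(K, 119) = 101.
C[1]: E(K, 236) = 254.
C[2]: E(K, 182) = 164.
C[3]: E(K, 139) = 153.
C[4]: E(K, 172) = 190.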